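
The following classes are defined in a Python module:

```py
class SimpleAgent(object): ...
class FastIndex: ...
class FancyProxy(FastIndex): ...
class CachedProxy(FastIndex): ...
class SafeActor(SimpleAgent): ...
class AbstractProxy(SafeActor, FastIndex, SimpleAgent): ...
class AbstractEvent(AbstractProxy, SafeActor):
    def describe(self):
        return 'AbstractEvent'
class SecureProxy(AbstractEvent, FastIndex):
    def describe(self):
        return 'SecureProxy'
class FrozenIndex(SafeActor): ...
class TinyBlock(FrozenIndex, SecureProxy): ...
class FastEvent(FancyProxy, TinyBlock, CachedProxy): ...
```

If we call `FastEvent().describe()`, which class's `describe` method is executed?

SecureProxy

L[FastEvent] = FastEvent + merge(L[FancyProxy], L[TinyBlock], L[CachedProxy], [FancyProxy TinyBlock CachedProxy])
  take FancyProxy:  [FancyProxy FastIndex object] + [TinyBlock FrozenIndex SecureProxy AbstractEvent AbstractProxy SafeActor FastIndex SimpleAgent object] + [CachedProxy FastIndex object] + [FancyProxy TinyBlock CachedProxy]
  take TinyBlock:  [FastIndex object] + [TinyBlock FrozenIndex SecureProxy AbstractEvent AbstractProxy SafeActor FastIndex SimpleAgent object] + [CachedProxy FastIndex object] + [TinyBlock CachedProxy]
  take FrozenIndex:  [FastIndex object] + [FrozenIndex SecureProxy AbstractEvent AbstractProxy SafeActor FastIndex SimpleAgent object] + [CachedProxy FastIndex object] + [CachedProxy]
  take SecureProxy:  [FastIndex object] + [SecureProxy AbstractEvent AbstractProxy SafeActor FastIndex SimpleAgent object] + [CachedProxy FastIndex object] + [CachedProxy]
  take AbstractEvent:  [FastIndex object] + [AbstractEvent AbstractProxy SafeActor FastIndex SimpleAgent object] + [CachedProxy FastIndex object] + [CachedProxy]
  take AbstractProxy:  [FastIndex object] + [AbstractProxy SafeActor FastIndex SimpleAgent object] + [CachedProxy FastIndex object] + [CachedProxy]
  take SafeActor:  [FastIndex object] + [SafeActor FastIndex SimpleAgent object] + [CachedProxy FastIndex object] + [CachedProxy]
  take CachedProxy:  [FastIndex object] + [FastIndex SimpleAgent object] + [CachedProxy FastIndex object] + [CachedProxy]
  take FastIndex:  [FastIndex object] + [FastIndex SimpleAgent object] + [FastIndex object]
  take SimpleAgent:  [object] + [SimpleAgent object] + [object]
  take object:  [object] + [object] + [object]
MRO: FastEvent FancyProxy TinyBlock FrozenIndex SecureProxy AbstractEvent AbstractProxy SafeActor CachedProxy FastIndex SimpleAgent object
describe is defined in: AbstractEvent, SecureProxy. First along the MRO is SecureProxy.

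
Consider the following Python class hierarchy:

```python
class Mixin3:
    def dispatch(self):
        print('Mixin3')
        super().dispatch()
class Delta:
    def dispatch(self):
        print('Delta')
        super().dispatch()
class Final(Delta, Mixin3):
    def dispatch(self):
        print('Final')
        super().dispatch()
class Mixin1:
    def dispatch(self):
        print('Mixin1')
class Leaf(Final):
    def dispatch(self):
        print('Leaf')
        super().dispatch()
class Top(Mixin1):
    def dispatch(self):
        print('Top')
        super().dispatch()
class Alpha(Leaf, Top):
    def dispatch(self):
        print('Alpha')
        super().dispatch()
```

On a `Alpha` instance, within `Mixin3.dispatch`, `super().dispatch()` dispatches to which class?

Top

L[Alpha] = Alpha + merge(L[Leaf], L[Top], [Leaf Top])
  take Leaf:  [Leaf Final Delta Mixin3 object] + [Top Mixin1 object] + [Leaf Top]
  take Final:  [Final Delta Mixin3 object] + [Top Mixin1 object] + [Top]
  take Delta:  [Delta Mixin3 object] + [Top Mixin1 object] + [Top]
  take Mixin3:  [Mixin3 object] + [Top Mixin1 object] + [Top]
  take Top:  [object] + [Top Mixin1 object] + [Top]
  take Mixin1:  [object] + [Mixin1 object]
  take object:  [object] + [object]
MRO: Alpha Leaf Final Delta Mixin3 Top Mixin1 object
super() in Mixin3.dispatch on a Alpha instance goes to the class after Mixin3 in Alpha's MRO: Top.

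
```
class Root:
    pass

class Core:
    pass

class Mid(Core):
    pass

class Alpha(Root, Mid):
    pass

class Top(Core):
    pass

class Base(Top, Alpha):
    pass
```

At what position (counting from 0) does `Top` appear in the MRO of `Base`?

1

L[Base] = Base + merge(L[Top], L[Alpha], [Top Alpha])
  take Top:  [Top Core object] + [Alpha Root Mid Core object] + [Top Alpha]
  take Alpha:  [Core object] + [Alpha Root Mid Core object] + [Alpha]
  take Root:  [Core object] + [Root Mid Core object]
  take Mid:  [Core object] + [Mid Core object]
  take Core:  [Core object] + [Core object]
  take object:  [object] + [object]
MRO: Base Top Alpha Root Mid Core object
Top sits at index 1.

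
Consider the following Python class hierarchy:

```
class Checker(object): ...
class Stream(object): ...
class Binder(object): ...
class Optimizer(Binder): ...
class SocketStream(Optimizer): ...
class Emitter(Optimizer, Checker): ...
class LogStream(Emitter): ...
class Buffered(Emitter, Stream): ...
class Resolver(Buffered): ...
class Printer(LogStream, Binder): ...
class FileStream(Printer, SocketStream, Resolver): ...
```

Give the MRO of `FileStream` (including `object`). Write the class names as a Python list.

[FileStream, Printer, LogStream, SocketStream, Resolver, Buffered, Emitter, Optimizer, Binder, Checker, Stream, object]

L[FileStream] = FileStream + merge(L[Printer], L[SocketStream], L[Resolver], [Printer SocketStream Resolver])
  take Printer:  [Printer LogStream Emitter Optimizer Binder Checker object] + [SocketStream Optimizer Binder object] + [Resolver Buffered Emitter Optimizer Binder Checker Stream object] + [Printer SocketStream Resolver]
  take LogStream:  [LogStream Emitter Optimizer Binder Checker object] + [SocketStream Optimizer Binder object] + [Resolver Buffered Emitter Optimizer Binder Checker Stream object] + [SocketStream Resolver]
  take SocketStream:  [Emitter Optimizer Binder Checker object] + [SocketStream Optimizer Binder object] + [Resolver Buffered Emitter Optimizer Binder Checker Stream object] + [SocketStream Resolver]
  take Resolver:  [Emitter Optimizer Binder Checker object] + [Optimizer Binder object] + [Resolver Buffered Emitter Optimizer Binder Checker Stream object] + [Resolver]
  take Buffered:  [Emitter Optimizer Binder Checker object] + [Optimizer Binder object] + [Buffered Emitter Optimizer Binder Checker Stream object]
  take Emitter:  [Emitter Optimizer Binder Checker object] + [Optimizer Binder object] + [Emitter Optimizer Binder Checker Stream object]
  take Optimizer:  [Optimizer Binder Checker object] + [Optimizer Binder object] + [Optimizer Binder Checker Stream object]
  take Binder:  [Binder Checker object] + [Binder object] + [Binder Checker Stream object]
  take Checker:  [Checker object] + [object] + [Checker Stream object]
  take Stream:  [object] + [object] + [Stream object]
  take object:  [object] + [object] + [object]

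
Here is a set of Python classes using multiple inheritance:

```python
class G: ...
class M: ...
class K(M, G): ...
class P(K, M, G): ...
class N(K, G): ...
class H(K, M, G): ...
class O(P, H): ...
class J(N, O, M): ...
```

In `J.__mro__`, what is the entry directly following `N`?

L[J] = J + merge(L[N], L[O], L[M], [N O M])
  take N:  [N K M G object] + [O P H K M G object] + [M object] + [N O M]
  take O:  [K M G object] + [O P H K M G object] + [M object] + [O M]
  take P:  [K M G object] + [P H K M G object] + [M object] + [M]
  take H:  [K M G object] + [H K M G object] + [M object] + [M]
  take K:  [K M G object] + [K M G object] + [M object] + [M]
  take M:  [M G object] + [M G object] + [M object] + [M]
  take G:  [G object] + [G object] + [object]
  take object:  [object] + [object] + [object]
MRO: J N O P H K M G object
N is at position 1; next is O.

O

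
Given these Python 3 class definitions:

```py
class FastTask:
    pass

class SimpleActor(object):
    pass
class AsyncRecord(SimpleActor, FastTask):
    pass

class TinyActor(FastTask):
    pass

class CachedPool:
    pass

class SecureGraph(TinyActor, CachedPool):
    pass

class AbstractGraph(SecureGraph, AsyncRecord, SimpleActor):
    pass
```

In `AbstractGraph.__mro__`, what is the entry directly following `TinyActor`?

AsyncRecord

L[AbstractGraph] = AbstractGraph + merge(L[SecureGraph], L[AsyncRecord], L[SimpleActor], [SecureGraph AsyncRecord SimpleActor])
  take SecureGraph:  [SecureGraph TinyActor FastTask CachedPool object] + [AsyncRecord SimpleActor FastTask object] + [SimpleActor object] + [SecureGraph AsyncRecord SimpleActor]
  take TinyActor:  [TinyActor FastTask CachedPool object] + [AsyncRecord SimpleActor FastTask object] + [SimpleActor object] + [AsyncRecord SimpleActor]
  take AsyncRecord:  [FastTask CachedPool object] + [AsyncRecord SimpleActor FastTask object] + [SimpleActor object] + [AsyncRecord SimpleActor]
  take SimpleActor:  [FastTask CachedPool object] + [SimpleActor FastTask object] + [SimpleActor object] + [SimpleActor]
  take FastTask:  [FastTask CachedPool object] + [FastTask object] + [object]
  take CachedPool:  [CachedPool object] + [object] + [object]
  take object:  [object] + [object] + [object]
MRO: AbstractGraph SecureGraph TinyActor AsyncRecord SimpleActor FastTask CachedPool object
TinyActor is at position 2; next is AsyncRecord.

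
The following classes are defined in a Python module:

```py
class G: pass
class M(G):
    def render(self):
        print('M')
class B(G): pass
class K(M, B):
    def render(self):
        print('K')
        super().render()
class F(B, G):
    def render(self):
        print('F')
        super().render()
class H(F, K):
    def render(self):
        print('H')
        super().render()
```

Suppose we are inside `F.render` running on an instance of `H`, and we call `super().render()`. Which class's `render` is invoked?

L[H] = H + merge(L[F], L[K], [F K])
  take F:  [F B G object] + [K M B G object] + [F K]
  take K:  [B G object] + [K M B G object] + [K]
  take M:  [B G object] + [M B G object]
  take B:  [B G object] + [B G object]
  take G:  [G object] + [G object]
  take object:  [object] + [object]
MRO: H F K M B G object
super() in F.render on a H instance goes to the class after F in H's MRO: K.

K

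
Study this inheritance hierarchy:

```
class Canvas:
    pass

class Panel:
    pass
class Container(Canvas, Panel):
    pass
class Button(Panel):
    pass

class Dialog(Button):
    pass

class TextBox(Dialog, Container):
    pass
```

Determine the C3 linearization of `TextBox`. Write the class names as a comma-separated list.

TextBox, Dialog, Button, Container, Canvas, Panel, object

L[TextBox] = TextBox + merge(L[Dialog], L[Container], [Dialog Container])
  take Dialog:  [Dialog Button Panel object] + [Container Canvas Panel object] + [Dialog Container]
  take Button:  [Button Panel object] + [Container Canvas Panel object] + [Container]
  take Container:  [Panel object] + [Container Canvas Panel object] + [Container]
  take Canvas:  [Panel object] + [Canvas Panel object]
  take Panel:  [Panel object] + [Panel object]
  take object:  [object] + [object]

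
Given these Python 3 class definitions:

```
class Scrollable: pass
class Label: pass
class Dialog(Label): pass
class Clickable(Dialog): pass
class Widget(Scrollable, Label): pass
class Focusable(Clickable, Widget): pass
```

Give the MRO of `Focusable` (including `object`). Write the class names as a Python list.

L[Focusable] = Focusable + merge(L[Clickable], L[Widget], [Clickable Widget])
  take Clickable:  [Clickable Dialog Label object] + [Widget Scrollable Label object] + [Clickable Widget]
  take Dialog:  [Dialog Label object] + [Widget Scrollable Label object] + [Widget]
  take Widget:  [Label object] + [Widget Scrollable Label object] + [Widget]
  take Scrollable:  [Label object] + [Scrollable Label object]
  take Label:  [Label object] + [Label object]
  take object:  [object] + [object]

[Focusable, Clickable, Dialog, Widget, Scrollable, Label, object]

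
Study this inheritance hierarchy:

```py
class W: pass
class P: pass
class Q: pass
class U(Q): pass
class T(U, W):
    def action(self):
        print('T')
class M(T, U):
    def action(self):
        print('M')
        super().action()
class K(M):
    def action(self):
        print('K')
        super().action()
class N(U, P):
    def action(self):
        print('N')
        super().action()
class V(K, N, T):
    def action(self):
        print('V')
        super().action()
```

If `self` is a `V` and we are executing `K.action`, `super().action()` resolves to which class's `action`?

M

L[V] = V + merge(L[K], L[N], L[T], [K N T])
  take K:  [K M T U Q W object] + [N U Q P object] + [T U Q W object] + [K N T]
  take M:  [M T U Q W object] + [N U Q P object] + [T U Q W object] + [N T]
  take N:  [T U Q W object] + [N U Q P object] + [T U Q W object] + [N T]
  take T:  [T U Q W object] + [U Q P object] + [T U Q W object] + [T]
  take U:  [U Q W object] + [U Q P object] + [U Q W object]
  take Q:  [Q W object] + [Q P object] + [Q W object]
  take W:  [W object] + [P object] + [W object]
  take P:  [object] + [P object] + [object]
  take object:  [object] + [object] + [object]
MRO: V K M N T U Q W P object
super() in K.action on a V instance goes to the class after K in V's MRO: M.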